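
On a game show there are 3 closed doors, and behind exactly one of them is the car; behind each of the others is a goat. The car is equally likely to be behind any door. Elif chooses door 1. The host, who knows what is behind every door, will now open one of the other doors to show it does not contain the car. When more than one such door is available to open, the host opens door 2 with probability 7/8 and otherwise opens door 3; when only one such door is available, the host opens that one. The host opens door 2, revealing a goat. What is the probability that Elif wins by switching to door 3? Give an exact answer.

8/15

Condition on the true location of the car.
If it is behind door 1 (prior 1/3): door 2 is available, opened with probability 7/8; weight (1/3)·(7/8) = 7/24.
If it is behind door 2 (prior 1/3): the host opened door 2, so this case is ruled out; weight (1/3)·0 = 0.
If it is behind door 3 (prior 1/3): only door 2 is available, probability 1; weight (1/3)·1 = 1/3.
The weights sum to 5/8.
So P(the car behind door 3 | the host opened door 2) = (1/3) / (5/8) = 8/15.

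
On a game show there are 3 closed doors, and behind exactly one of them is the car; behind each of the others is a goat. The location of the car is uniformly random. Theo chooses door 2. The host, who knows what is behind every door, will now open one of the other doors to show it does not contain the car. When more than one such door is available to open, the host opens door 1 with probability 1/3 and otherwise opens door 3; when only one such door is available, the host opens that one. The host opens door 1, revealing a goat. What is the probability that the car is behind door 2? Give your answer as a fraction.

1/4

Consider each possible location of the car in turn.
If it is behind door 1 (prior 1/3): the host opened door 1, so this case is ruled out; weight (1/3)·0 = 0.
If it is behind door 2 (prior 1/3): door 1 is available, opened with probability 1/3; weight (1/3)·(1/3) = 1/9.
If it is behind door 3 (prior 1/3): only door 1 is available, probability 1; weight (1/3)·1 = 1/3.
The weights sum to 4/9.
So P(the car behind door 2 | the host opened door 1) = (1/9) / (4/9) = 1/4.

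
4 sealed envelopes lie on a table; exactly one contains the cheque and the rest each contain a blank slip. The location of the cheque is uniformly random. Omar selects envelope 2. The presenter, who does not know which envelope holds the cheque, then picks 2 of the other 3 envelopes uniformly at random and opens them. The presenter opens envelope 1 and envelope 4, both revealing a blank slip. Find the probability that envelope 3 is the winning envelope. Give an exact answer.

1/2

Because the presenter chose which envelopes to open without knowing where the cheque is, the choice is independent of the prize location. Learning that none of the 2 opened envelopes holds the cheque simply rules out those 2 locations and leaves the remaining 2 envelopes still equally likely by symmetry.
So P(the cheque in envelope 3) = 1/2.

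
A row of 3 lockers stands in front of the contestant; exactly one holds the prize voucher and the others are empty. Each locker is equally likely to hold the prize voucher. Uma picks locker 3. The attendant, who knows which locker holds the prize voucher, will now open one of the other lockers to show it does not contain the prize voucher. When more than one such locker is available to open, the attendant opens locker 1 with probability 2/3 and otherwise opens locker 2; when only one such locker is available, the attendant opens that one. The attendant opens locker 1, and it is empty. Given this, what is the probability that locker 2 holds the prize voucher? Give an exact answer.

3/5

Consider each possible location of the prize voucher in turn.
If it is in locker 1 (prior 1/3): the attendant opened locker 1, so this case is ruled out; weight (1/3)·0 = 0.
If it is in locker 2 (prior 1/3): only locker 1 is available, probability 1; weight (1/3)·1 = 1/3.
If it is in locker 3 (prior 1/3): locker 1 is available, opened with probability 2/3; weight (1/3)·(2/3) = 2/9.
The weights sum to 5/9.
So P(the prize voucher in locker 2 | the attendant opened locker 1) = (1/3) / (5/9) = 3/5.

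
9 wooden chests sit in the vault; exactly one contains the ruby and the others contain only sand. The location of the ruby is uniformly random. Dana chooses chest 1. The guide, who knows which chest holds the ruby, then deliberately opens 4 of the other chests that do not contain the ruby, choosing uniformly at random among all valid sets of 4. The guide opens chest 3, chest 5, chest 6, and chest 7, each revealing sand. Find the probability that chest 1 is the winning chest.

Consider each possible location of the ruby in turn.
If it is in chest 1 (prior 1/9): the guide has 70 equally likely choices, so probability 1/70; weight (1/9)·(1/70) = 1/630.
If it is in any of chests 2, 4, 8, and 9 (prior 1/9 each): the guide has 35 equally likely choices, so probability 1/35; weight (1/9)·(1/35) = 1/315 each.
If it is in any of chests 3, 5, 6, and 7 (prior 1/9 each): that chest was opened and seen not to hold the prize — ruled out; weight (1/9)·0 = 0 each.
The weights sum to 1/70.
So P(the ruby in chest 1 | the guide opened chest 3, chest 5, chest 6, and chest 7) = (1/630) / (1/70) = 1/9.

1/9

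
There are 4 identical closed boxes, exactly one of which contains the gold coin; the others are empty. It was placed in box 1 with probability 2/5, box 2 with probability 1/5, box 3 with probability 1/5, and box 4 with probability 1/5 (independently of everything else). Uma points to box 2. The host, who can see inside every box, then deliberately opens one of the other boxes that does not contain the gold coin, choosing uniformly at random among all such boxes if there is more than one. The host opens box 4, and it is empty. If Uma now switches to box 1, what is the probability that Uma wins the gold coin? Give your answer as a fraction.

6/11

Apply Bayes' rule, conditioning on where the gold coin actually is.
If it is in box 1 (prior 2/5): the host has 2 equally likely choices, so probability 1/2; weight (2/5)·(1/2) = 1/5.
If it is in box 2 (prior 1/5): the host has 3 equally likely choices, so probability 1/3; weight (1/5)·(1/3) = 1/15.
If it is in box 3 (prior 1/5): the host has 2 equally likely choices, so probability 1/2; weight (1/5)·(1/2) = 1/10.
If it is in box 4 (prior 1/5): the host opened box 4, so this case is ruled out; weight (1/5)·0 = 0.
The weights sum to 11/30.
So P(the gold coin in box 1 | the host opened box 4) = (1/5) / (11/30) = 6/11.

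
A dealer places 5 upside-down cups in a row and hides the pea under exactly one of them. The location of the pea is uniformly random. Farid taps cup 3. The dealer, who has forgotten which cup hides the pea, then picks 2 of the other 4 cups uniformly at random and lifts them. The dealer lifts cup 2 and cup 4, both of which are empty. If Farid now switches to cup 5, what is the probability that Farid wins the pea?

1/3

Consider each possible location of the pea in turn.
If it is under any of cups 1, 3, and 5 (prior 1/5 each): the dealer picks exactly this set with probability 1/6 regardless, and none is the prize; weight (1/5)·(1/6) = 1/30 each.
If it is under either of cups 2 and 4 (prior 1/5 each): that cup was opened and seen not to hold the prize — ruled out; weight (1/5)·0 = 0 each.
The weights sum to 1/10.
So P(the pea under cup 5 | the dealer opened cup 2 and cup 4) = (1/30) / (1/10) = 1/3.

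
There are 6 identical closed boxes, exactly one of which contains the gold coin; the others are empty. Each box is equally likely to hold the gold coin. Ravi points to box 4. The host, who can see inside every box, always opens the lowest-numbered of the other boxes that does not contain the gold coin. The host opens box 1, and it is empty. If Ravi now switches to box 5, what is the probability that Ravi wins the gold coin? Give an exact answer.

1/5

Condition on the true location of the gold coin.
If it is in box 1 (prior 1/6): the host opened box 1, so this case is ruled out; weight (1/6)·0 = 0.
If it is in any of boxes 2, 3, 4, 5, and 6 (prior 1/6 each): box 1 is the lowest-numbered option available, probability 1; weight (1/6)·1 = 1/6 each.
The weights sum to 5/6.
So P(the gold coin in box 5 | the host opened box 1) = (1/6) / (5/6) = 1/5.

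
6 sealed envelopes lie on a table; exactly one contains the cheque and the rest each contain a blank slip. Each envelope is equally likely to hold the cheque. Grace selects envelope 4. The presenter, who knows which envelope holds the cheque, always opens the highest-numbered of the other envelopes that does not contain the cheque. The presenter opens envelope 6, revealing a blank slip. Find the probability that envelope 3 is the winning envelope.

Apply Bayes' rule, conditioning on where the cheque actually is.
If it is in any of envelopes 1, 2, 3, 4, and 5 (prior 1/6 each): envelope 6 is the highest-numbered option available, probability 1; weight (1/6)·1 = 1/6 each.
If it is in envelope 6 (prior 1/6): the presenter opened envelope 6, so this case is ruled out; weight (1/6)·0 = 0.
The weights sum to 5/6.
So P(the cheque in envelope 3 | the presenter opened envelope 6) = (1/6) / (5/6) = 1/5.

1/5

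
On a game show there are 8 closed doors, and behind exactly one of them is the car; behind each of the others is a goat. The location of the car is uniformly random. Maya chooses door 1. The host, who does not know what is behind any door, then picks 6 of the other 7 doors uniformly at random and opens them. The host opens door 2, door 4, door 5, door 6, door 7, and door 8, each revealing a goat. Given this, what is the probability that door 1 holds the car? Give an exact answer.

1/2

Apply Bayes' rule, conditioning on where the car actually is.
If it is behind either of doors 1 and 3 (prior 1/8 each): the host picks exactly this set with probability 1/7 regardless, and none is the prize; weight (1/8)·(1/7) = 1/56 each.
If it is behind any of doors 2, 4, 5, 6, 7, and 8 (prior 1/8 each): that door was opened and seen not to hold the prize — ruled out; weight (1/8)·0 = 0 each.
The weights sum to 1/28.
So P(the car behind door 1 | the host opened door 2, door 4, door 5, door 6, door 7, and door 8) = (1/56) / (1/28) = 1/2.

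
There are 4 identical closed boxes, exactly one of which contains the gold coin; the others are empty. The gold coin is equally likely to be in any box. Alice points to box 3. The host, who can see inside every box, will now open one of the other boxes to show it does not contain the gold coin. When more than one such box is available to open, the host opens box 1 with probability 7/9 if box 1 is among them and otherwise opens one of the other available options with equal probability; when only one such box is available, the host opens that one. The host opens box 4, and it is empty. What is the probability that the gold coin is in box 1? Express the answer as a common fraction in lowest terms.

3/5

Consider each possible location of the gold coin in turn.
If it is in box 1 (prior 1/4): box 1 holds the prize so is unavailable; the host chooses uniformly among the 2 others, probability 1/2; weight (1/4)·(1/2) = 1/8.
If it is in box 2 (prior 1/4): box 1 is available but not opened, probability 2/9; weight (1/4)·(2/9) = 1/18.
If it is in box 3 (prior 1/4): box 1 is available but not opened; box 4 gets probability (1 − 7/9)/2 = 1/9; weight (1/4)·(1/9) = 1/36.
If it is in box 4 (prior 1/4): the host opened box 4, so this case is ruled out; weight (1/4)·0 = 0.
The weights sum to 5/24.
So P(the gold coin in box 1 | the host opened box 4) = (1/8) / (5/24) = 3/5.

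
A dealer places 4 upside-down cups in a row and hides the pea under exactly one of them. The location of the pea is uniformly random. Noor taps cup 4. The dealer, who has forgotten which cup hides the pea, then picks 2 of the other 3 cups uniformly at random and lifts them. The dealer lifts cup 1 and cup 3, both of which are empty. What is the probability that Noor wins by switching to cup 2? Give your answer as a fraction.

Condition on the true location of the pea.
If it is under either of cups 1 and 3 (prior 1/4 each): that cup was opened and seen not to hold the prize — ruled out; weight (1/4)·0 = 0 each.
If it is under either of cups 2 and 4 (prior 1/4 each): the dealer picks exactly this set with probability 1/3 regardless, and none is the prize; weight (1/4)·(1/3) = 1/12 each.
The weights sum to 1/6.
So P(the pea under cup 2 | the dealer opened cup 1 and cup 3) = (1/12) / (1/6) = 1/2.

1/2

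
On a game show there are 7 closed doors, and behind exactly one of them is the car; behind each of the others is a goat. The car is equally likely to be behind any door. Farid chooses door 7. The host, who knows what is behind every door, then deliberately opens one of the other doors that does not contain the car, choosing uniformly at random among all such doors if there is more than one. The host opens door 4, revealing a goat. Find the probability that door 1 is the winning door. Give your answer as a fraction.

Condition on the true location of the car.
If it is behind any of doors 1, 2, 3, 5, and 6 (prior 1/7 each): the host has 5 equally likely choices, so probability 1/5; weight (1/7)·(1/5) = 1/35 each.
If it is behind door 4 (prior 1/7): the host opened door 4, so this case is ruled out; weight (1/7)·0 = 0.
If it is behind door 7 (prior 1/7): the host has 6 equally likely choices, so probability 1/6; weight (1/7)·(1/6) = 1/42.
The weights sum to 1/6.
So P(the car behind door 1 | the host opened door 4) = (1/35) / (1/6) = 6/35.

6/35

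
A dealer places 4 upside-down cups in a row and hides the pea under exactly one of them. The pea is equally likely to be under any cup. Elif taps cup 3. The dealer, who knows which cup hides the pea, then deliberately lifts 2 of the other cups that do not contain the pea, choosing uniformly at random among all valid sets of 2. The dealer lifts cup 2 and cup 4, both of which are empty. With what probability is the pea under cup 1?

3/4

Apply Bayes' rule, conditioning on where the pea actually is.
If it is under cup 1 (prior 1/4): the dealer has no choice, probability 1; weight (1/4)·1 = 1/4.
If it is under either of cups 2 and 4 (prior 1/4 each): that cup was opened and seen not to hold the prize — ruled out; weight (1/4)·0 = 0 each.
If it is under cup 3 (prior 1/4): the dealer has 3 equally likely choices, so probability 1/3; weight (1/4)·(1/3) = 1/12.
The weights sum to 1/3.
So P(the pea under cup 1 | the dealer opened cup 2 and cup 4) = (1/4) / (1/3) = 3/4.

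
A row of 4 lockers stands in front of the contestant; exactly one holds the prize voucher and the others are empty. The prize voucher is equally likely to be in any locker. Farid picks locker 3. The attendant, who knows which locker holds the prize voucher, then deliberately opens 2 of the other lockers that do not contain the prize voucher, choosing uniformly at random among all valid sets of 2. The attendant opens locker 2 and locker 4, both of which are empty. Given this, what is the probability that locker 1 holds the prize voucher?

3/4

Apply Bayes' rule, conditioning on where the prize voucher actually is.
If it is in locker 1 (prior 1/4): the attendant has no choice, probability 1; weight (1/4)·1 = 1/4.
If it is in either of lockers 2 and 4 (prior 1/4 each): that locker was opened and seen not to hold the prize — ruled out; weight (1/4)·0 = 0 each.
If it is in locker 3 (prior 1/4): the attendant has 3 equally likely choices, so probability 1/3; weight (1/4)·(1/3) = 1/12.
The weights sum to 1/3.
So P(the prize voucher in locker 1 | the attendant opened locker 2 and locker 4) = (1/4) / (1/3) = 3/4.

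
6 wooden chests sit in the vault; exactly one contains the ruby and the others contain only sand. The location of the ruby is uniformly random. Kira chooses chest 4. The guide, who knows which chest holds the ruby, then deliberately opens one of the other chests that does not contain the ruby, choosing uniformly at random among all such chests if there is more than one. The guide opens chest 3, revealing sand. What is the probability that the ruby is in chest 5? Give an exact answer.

5/24

Condition on the true location of the ruby.
If it is in any of chests 1, 2, 5, and 6 (prior 1/6 each): the guide has 4 equally likely choices, so probability 1/4; weight (1/6)·(1/4) = 1/24 each.
If it is in chest 3 (prior 1/6): the guide opened chest 3, so this case is ruled out; weight (1/6)·0 = 0.
If it is in chest 4 (prior 1/6): the guide has 5 equally likely choices, so probability 1/5; weight (1/6)·(1/5) = 1/30.
The weights sum to 1/5.
So P(the ruby in chest 5 | the guide opened chest 3) = (1/24) / (1/5) = 5/24.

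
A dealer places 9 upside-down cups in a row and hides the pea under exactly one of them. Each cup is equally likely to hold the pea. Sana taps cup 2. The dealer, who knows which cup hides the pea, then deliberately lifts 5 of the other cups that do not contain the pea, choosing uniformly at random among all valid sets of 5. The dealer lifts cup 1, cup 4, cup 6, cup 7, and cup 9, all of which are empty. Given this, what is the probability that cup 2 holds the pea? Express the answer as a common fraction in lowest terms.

Apply Bayes' rule, conditioning on where the pea actually is.
If it is under any of cups 1, 4, 6, 7, and 9 (prior 1/9 each): that cup was opened and seen not to hold the prize — ruled out; weight (1/9)·0 = 0 each.
If it is under cup 2 (prior 1/9): the dealer has 56 equally likely choices, so probability 1/56; weight (1/9)·(1/56) = 1/504.
If it is under any of cups 3, 5, and 8 (prior 1/9 each): the dealer has 21 equally likely choices, so probability 1/21; weight (1/9)·(1/21) = 1/189 each.
The weights sum to 1/56.
So P(the pea under cup 2 | the dealer opened cup 1, cup 4, cup 6, cup 7, and cup 9) = (1/504) / (1/56) = 1/9.

1/9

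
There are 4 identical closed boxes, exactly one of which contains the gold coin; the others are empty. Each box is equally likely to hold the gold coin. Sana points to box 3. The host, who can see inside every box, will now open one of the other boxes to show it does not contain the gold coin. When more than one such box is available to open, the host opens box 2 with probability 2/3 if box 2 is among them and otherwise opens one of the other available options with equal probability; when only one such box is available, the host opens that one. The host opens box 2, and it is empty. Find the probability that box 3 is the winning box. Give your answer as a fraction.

Condition on the true location of the gold coin.
If it is in any of boxes 1, 3, and 4 (prior 1/4 each): box 2 is available, opened with probability 2/3; weight (1/4)·(2/3) = 1/6 each.
If it is in box 2 (prior 1/4): the host opened box 2, so this case is ruled out; weight (1/4)·0 = 0.
The weights sum to 1/2.
So P(the gold coin in box 3 | the host opened box 2) = (1/6) / (1/2) = 1/3.

1/3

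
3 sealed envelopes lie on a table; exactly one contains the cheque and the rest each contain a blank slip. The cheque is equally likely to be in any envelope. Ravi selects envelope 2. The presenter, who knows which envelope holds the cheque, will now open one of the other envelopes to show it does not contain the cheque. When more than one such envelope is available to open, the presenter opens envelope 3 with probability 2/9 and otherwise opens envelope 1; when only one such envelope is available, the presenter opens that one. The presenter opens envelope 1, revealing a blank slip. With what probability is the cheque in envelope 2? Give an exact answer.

Consider each possible location of the cheque in turn.
If it is in envelope 1 (prior 1/3): the presenter opened envelope 1, so this case is ruled out; weight (1/3)·0 = 0.
If it is in envelope 2 (prior 1/3): envelope 3 is available but not opened, probability 7/9; weight (1/3)·(7/9) = 7/27.
If it is in envelope 3 (prior 1/3): only envelope 1 is available, probability 1; weight (1/3)·1 = 1/3.
The weights sum to 16/27.
So P(the cheque in envelope 2 | the presenter opened envelope 1) = (7/27) / (16/27) = 7/16.

7/16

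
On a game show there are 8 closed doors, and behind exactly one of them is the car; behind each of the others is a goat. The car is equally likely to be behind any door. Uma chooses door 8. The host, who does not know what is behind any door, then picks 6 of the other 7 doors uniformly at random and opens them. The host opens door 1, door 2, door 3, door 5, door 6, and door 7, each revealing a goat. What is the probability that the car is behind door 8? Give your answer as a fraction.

1/2

Apply Bayes' rule, conditioning on where the car actually is.
If it is behind any of doors 1, 2, 3, 5, 6, and 7 (prior 1/8 each): that door was opened and seen not to hold the prize — ruled out; weight (1/8)·0 = 0 each.
If it is behind either of doors 4 and 8 (prior 1/8 each): the host picks exactly this set with probability 1/7 regardless, and none is the prize; weight (1/8)·(1/7) = 1/56 each.
The weights sum to 1/28.
So P(the car behind door 8 | the host opened door 1, door 2, door 3, door 5, door 6, and door 7) = (1/56) / (1/28) = 1/2.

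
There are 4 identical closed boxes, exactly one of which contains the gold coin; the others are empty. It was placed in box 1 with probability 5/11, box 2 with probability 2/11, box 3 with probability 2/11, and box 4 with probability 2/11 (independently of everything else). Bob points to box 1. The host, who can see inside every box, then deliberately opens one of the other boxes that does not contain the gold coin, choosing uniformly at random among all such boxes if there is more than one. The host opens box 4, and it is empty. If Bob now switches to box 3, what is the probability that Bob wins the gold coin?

Apply Bayes' rule, conditioning on where the gold coin actually is.
If it is in box 1 (prior 5/11): the host has 3 equally likely choices, so probability 1/3; weight (5/11)·(1/3) = 5/33.
If it is in either of boxes 2 and 3 (prior 2/11 each): the host has 2 equally likely choices, so probability 1/2; weight (2/11)·(1/2) = 1/11 each.
If it is in box 4 (prior 2/11): the host opened box 4, so this case is ruled out; weight (2/11)·0 = 0.
The weights sum to 1/3.
So P(the gold coin in box 3 | the host opened box 4) = (1/11) / (1/3) = 3/11.

3/11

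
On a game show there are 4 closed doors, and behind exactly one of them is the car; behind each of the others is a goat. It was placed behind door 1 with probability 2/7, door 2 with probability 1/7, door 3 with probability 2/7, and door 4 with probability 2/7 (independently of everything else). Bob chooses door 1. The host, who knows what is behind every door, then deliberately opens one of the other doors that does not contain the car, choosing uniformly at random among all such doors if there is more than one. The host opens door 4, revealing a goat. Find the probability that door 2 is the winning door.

Apply Bayes' rule, conditioning on where the car actually is.
If it is behind door 1 (prior 2/7): the host has 3 equally likely choices, so probability 1/3; weight (2/7)·(1/3) = 2/21.
If it is behind door 2 (prior 1/7): the host has 2 equally likely choices, so probability 1/2; weight (1/7)·(1/2) = 1/14.
If it is behind door 3 (prior 2/7): the host has 2 equally likely choices, so probability 1/2; weight (2/7)·(1/2) = 1/7.
If it is behind door 4 (prior 2/7): the host opened door 4, so this case is ruled out; weight (2/7)·0 = 0.
The weights sum to 13/42.
So P(the car behind door 2 | the host opened door 4) = (1/14) / (13/42) = 3/13.

3/13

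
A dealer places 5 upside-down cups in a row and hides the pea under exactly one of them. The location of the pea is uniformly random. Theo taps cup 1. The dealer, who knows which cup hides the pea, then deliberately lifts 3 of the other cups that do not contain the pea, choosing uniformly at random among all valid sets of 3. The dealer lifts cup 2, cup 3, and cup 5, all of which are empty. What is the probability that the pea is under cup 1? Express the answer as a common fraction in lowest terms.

Apply Bayes' rule, conditioning on where the pea actually is.
If it is under cup 1 (prior 1/5): the dealer has 4 equally likely choices, so probability 1/4; weight (1/5)·(1/4) = 1/20.
If it is under any of cups 2, 3, and 5 (prior 1/5 each): that cup was opened and seen not to hold the prize — ruled out; weight (1/5)·0 = 0 each.
If it is under cup 4 (prior 1/5): the dealer has no choice, probability 1; weight (1/5)·1 = 1/5.
The weights sum to 1/4.
So P(the pea under cup 1 | the dealer opened cup 2, cup 3, and cup 5) = (1/20) / (1/4) = 1/5.

1/5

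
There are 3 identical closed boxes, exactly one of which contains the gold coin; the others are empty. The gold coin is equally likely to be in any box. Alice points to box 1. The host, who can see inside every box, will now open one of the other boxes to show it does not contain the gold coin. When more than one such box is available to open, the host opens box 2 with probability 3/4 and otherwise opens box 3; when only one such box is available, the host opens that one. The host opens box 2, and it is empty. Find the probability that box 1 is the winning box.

Apply Bayes' rule, conditioning on where the gold coin actually is.
If it is in box 1 (prior 1/3): box 2 is available, opened with probability 3/4; weight (1/3)·(3/4) = 1/4.
If it is in box 2 (prior 1/3): the host opened box 2, so this case is ruled out; weight (1/3)·0 = 0.
If it is in box 3 (prior 1/3): only box 2 is available, probability 1; weight (1/3)·1 = 1/3.
The weights sum to 7/12.
So P(the gold coin in box 1 | the host opened box 2) = (1/4) / (7/12) = 3/7.

3/7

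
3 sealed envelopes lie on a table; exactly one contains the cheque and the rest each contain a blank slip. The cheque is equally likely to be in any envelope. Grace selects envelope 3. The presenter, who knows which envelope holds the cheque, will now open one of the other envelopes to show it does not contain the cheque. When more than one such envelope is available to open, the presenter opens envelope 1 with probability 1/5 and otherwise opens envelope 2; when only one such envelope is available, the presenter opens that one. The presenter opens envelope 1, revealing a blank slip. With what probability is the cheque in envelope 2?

Apply Bayes' rule, conditioning on where the cheque actually is.
If it is in envelope 1 (prior 1/3): the presenter opened envelope 1, so this case is ruled out; weight (1/3)·0 = 0.
If it is in envelope 2 (prior 1/3): only envelope 1 is available, probability 1; weight (1/3)·1 = 1/3.
If it is in envelope 3 (prior 1/3): envelope 1 is available, opened with probability 1/5; weight (1/3)·(1/5) = 1/15.
The weights sum to 2/5.
So P(the cheque in envelope 2 | the presenter opened envelope 1) = (1/3) / (2/5) = 5/6.

5/6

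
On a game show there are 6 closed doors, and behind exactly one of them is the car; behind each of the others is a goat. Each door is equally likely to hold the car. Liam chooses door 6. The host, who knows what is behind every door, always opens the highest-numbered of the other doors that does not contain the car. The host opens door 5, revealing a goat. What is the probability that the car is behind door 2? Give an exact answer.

Consider each possible location of the car in turn.
If it is behind any of doors 1, 2, 3, 4, and 6 (prior 1/6 each): door 5 is the highest-numbered option available, probability 1; weight (1/6)·1 = 1/6 each.
If it is behind door 5 (prior 1/6): the host opened door 5, so this case is ruled out; weight (1/6)·0 = 0.
The weights sum to 5/6.
So P(the car behind door 2 | the host opened door 5) = (1/6) / (5/6) = 1/5.

1/5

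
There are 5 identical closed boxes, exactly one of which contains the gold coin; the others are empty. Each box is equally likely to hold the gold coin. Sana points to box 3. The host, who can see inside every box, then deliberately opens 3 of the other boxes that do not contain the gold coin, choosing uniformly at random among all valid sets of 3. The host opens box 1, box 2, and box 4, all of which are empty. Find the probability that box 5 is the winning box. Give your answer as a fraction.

Apply Bayes' rule, conditioning on where the gold coin actually is.
If it is in any of boxes 1, 2, and 4 (prior 1/5 each): that box was opened and seen not to hold the prize — ruled out; weight (1/5)·0 = 0 each.
If it is in box 3 (prior 1/5): the host has 4 equally likely choices, so probability 1/4; weight (1/5)·(1/4) = 1/20.
If it is in box 5 (prior 1/5): the host has no choice, probability 1; weight (1/5)·1 = 1/5.
The weights sum to 1/4.
So P(the gold coin in box 5 | the host opened box 1, box 2, and box 4) = (1/5) / (1/4) = 4/5.

4/5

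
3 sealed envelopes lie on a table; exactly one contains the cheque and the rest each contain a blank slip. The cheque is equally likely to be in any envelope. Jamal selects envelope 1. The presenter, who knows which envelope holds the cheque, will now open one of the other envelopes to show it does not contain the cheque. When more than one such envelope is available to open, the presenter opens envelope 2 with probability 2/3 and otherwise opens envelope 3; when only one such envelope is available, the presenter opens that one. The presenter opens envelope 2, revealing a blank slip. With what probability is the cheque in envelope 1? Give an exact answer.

2/5

Apply Bayes' rule, conditioning on where the cheque actually is.
If it is in envelope 1 (prior 1/3): envelope 2 is available, opened with probability 2/3; weight (1/3)·(2/3) = 2/9.
If it is in envelope 2 (prior 1/3): the presenter opened envelope 2, so this case is ruled out; weight (1/3)·0 = 0.
If it is in envelope 3 (prior 1/3): only envelope 2 is available, probability 1; weight (1/3)·1 = 1/3.
The weights sum to 5/9.
So P(the cheque in envelope 1 | the presenter opened envelope 2) = (2/9) / (5/9) = 2/5.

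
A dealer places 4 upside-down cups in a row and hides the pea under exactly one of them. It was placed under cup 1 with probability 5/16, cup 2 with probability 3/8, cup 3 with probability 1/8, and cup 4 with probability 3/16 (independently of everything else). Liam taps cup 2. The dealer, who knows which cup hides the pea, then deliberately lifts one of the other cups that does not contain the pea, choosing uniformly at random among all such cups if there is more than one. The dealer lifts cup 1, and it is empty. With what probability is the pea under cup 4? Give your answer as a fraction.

Apply Bayes' rule, conditioning on where the pea actually is.
If it is under cup 1 (prior 5/16): the dealer opened cup 1, so this case is ruled out; weight (5/16)·0 = 0.
If it is under cup 2 (prior 3/8): the dealer has 3 equally likely choices, so probability 1/3; weight (3/8)·(1/3) = 1/8.
If it is under cup 3 (prior 1/8): the dealer has 2 equally likely choices, so probability 1/2; weight (1/8)·(1/2) = 1/16.
If it is under cup 4 (prior 3/16): the dealer has 2 equally likely choices, so probability 1/2; weight (3/16)·(1/2) = 3/32.
The weights sum to 9/32.
So P(the pea under cup 4 | the dealer opened cup 1) = (3/32) / (9/32) = 1/3.

1/3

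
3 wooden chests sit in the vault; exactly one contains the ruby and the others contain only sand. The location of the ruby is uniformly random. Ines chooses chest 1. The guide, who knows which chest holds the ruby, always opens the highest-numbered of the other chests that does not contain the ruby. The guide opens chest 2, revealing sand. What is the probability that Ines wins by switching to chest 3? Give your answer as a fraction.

Apply Bayes' rule, conditioning on where the ruby actually is.
If it is in chest 1 (prior 1/3): the guide would have opened chest 3 instead, probability 0; weight (1/3)·0 = 0.
If it is in chest 2 (prior 1/3): the guide opened chest 2, so this case is ruled out; weight (1/3)·0 = 0.
If it is in chest 3 (prior 1/3): chest 2 is the highest-numbered option available, probability 1; weight (1/3)·1 = 1/3.
The weights sum to 1/3.
So P(the ruby in chest 3 | the guide opened chest 2) = (1/3) / (1/3) = 1.

1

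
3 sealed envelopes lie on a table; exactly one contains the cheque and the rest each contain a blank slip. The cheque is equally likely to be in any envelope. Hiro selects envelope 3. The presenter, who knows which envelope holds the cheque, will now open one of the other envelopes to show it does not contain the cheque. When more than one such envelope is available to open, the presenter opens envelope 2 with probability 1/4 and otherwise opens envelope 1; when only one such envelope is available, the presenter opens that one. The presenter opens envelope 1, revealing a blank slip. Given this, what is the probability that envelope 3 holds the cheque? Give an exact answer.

Apply Bayes' rule, conditioning on where the cheque actually is.
If it is in envelope 1 (prior 1/3): the presenter opened envelope 1, so this case is ruled out; weight (1/3)·0 = 0.
If it is in envelope 2 (prior 1/3): only envelope 1 is available, probability 1; weight (1/3)·1 = 1/3.
If it is in envelope 3 (prior 1/3): envelope 2 is available but not opened, probability 3/4; weight (1/3)·(3/4) = 1/4.
The weights sum to 7/12.
So P(the cheque in envelope 3 | the presenter opened envelope 1) = (1/4) / (7/12) = 3/7.

3/7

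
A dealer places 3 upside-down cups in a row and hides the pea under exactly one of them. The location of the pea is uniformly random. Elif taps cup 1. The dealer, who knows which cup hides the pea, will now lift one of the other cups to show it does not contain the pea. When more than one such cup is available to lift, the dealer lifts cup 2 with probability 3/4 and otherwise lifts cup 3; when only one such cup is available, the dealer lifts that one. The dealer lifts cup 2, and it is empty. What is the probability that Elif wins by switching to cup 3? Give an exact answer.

4/7

Condition on the true location of the pea.
If it is under cup 1 (prior 1/3): cup 2 is available, opened with probability 3/4; weight (1/3)·(3/4) = 1/4.
If it is under cup 2 (prior 1/3): the dealer opened cup 2, so this case is ruled out; weight (1/3)·0 = 0.
If it is under cup 3 (prior 1/3): only cup 2 is available, probability 1; weight (1/3)·1 = 1/3.
The weights sum to 7/12.
So P(the pea under cup 3 | the dealer opened cup 2) = (1/3) / (7/12) = 4/7.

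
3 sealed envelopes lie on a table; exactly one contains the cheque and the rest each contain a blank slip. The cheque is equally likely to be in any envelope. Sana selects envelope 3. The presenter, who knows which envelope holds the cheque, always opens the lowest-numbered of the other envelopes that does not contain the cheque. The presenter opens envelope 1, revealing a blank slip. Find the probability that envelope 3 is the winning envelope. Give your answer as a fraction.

1/2

Consider each possible location of the cheque in turn.
If it is in envelope 1 (prior 1/3): the presenter opened envelope 1, so this case is ruled out; weight (1/3)·0 = 0.
If it is in either of envelopes 2 and 3 (prior 1/3 each): envelope 1 is the lowest-numbered option available, probability 1; weight (1/3)·1 = 1/3 each.
The weights sum to 2/3.
So P(the cheque in envelope 3 | the presenter opened envelope 1) = (1/3) / (2/3) = 1/2.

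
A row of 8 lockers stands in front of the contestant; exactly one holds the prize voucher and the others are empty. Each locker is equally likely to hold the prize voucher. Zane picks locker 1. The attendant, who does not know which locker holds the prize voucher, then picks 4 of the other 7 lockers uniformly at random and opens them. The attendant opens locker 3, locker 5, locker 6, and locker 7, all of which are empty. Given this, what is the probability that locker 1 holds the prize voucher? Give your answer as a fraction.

Consider each possible location of the prize voucher in turn.
If it is in any of lockers 1, 2, 4, and 8 (prior 1/8 each): the attendant picks exactly this set with probability 1/35 regardless, and none is the prize; weight (1/8)·(1/35) = 1/280 each.
If it is in any of lockers 3, 5, 6, and 7 (prior 1/8 each): that locker was opened and seen not to hold the prize — ruled out; weight (1/8)·0 = 0 each.
The weights sum to 1/70.
So P(the prize voucher in locker 1 | the attendant opened locker 3, locker 5, locker 6, and locker 7) = (1/280) / (1/70) = 1/4.

1/4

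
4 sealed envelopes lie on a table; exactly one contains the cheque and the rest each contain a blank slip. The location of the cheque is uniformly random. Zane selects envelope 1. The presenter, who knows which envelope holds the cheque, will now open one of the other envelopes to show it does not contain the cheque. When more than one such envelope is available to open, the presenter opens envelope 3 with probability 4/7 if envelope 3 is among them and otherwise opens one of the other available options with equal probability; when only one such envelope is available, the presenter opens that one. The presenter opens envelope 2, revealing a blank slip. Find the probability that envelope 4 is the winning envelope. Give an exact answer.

3/8

Consider each possible location of the cheque in turn.
If it is in envelope 1 (prior 1/4): envelope 3 is available but not opened; envelope 2 gets probability (1 − 4/7)/2 = 3/14; weight (1/4)·(3/14) = 3/56.
If it is in envelope 2 (prior 1/4): the presenter opened envelope 2, so this case is ruled out; weight (1/4)·0 = 0.
If it is in envelope 3 (prior 1/4): envelope 3 holds the prize so is unavailable; the presenter chooses uniformly among the 2 others, probability 1/2; weight (1/4)·(1/2) = 1/8.
If it is in envelope 4 (prior 1/4): envelope 3 is available but not opened, probability 3/7; weight (1/4)·(3/7) = 3/28.
The weights sum to 2/7.
So P(the cheque in envelope 4 | the presenter opened envelope 2) = (3/28) / (2/7) = 3/8.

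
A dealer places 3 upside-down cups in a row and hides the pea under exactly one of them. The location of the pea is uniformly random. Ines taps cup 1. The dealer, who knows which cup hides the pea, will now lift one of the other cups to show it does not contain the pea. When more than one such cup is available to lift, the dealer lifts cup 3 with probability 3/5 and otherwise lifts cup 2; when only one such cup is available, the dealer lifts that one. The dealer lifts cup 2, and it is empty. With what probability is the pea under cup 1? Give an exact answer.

2/7

Consider each possible location of the pea in turn.
If it is under cup 1 (prior 1/3): cup 3 is available but not opened, probability 2/5; weight (1/3)·(2/5) = 2/15.
If it is under cup 2 (prior 1/3): the dealer opened cup 2, so this case is ruled out; weight (1/3)·0 = 0.
If it is under cup 3 (prior 1/3): only cup 2 is available, probability 1; weight (1/3)·1 = 1/3.
The weights sum to 7/15.
So P(the pea under cup 1 | the dealer opened cup 2) = (2/15) / (7/15) = 2/7.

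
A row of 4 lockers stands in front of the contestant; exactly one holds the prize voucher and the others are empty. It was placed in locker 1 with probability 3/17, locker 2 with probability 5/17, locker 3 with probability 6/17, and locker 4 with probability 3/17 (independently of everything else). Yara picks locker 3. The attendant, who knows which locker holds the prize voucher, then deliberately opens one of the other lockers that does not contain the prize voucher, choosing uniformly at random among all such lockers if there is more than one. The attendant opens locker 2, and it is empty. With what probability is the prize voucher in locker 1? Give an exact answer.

3/10

Apply Bayes' rule, conditioning on where the prize voucher actually is.
If it is in either of lockers 1 and 4 (prior 3/17 each): the attendant has 2 equally likely choices, so probability 1/2; weight (3/17)·(1/2) = 3/34 each.
If it is in locker 2 (prior 5/17): the attendant opened locker 2, so this case is ruled out; weight (5/17)·0 = 0.
If it is in locker 3 (prior 6/17): the attendant has 3 equally likely choices, so probability 1/3; weight (6/17)·(1/3) = 2/17.
The weights sum to 5/17.
So P(the prize voucher in locker 1 | the attendant opened locker 2) = (3/34) / (5/17) = 3/10.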